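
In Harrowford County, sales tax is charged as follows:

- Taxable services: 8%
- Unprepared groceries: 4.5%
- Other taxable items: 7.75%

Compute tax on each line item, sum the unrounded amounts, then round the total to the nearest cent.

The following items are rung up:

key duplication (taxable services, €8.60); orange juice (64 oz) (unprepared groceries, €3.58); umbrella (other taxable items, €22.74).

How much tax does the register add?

€2.61

Key duplication €8.60: taxable services → 8% → €0.688
Orange juice (64 oz) €3.58: unprepared groceries → 4.5% → €0.1611
Umbrella €22.74: other taxable items → 7.75% → €1.76235
Unrounded tax sum = €2.61145 → €2.61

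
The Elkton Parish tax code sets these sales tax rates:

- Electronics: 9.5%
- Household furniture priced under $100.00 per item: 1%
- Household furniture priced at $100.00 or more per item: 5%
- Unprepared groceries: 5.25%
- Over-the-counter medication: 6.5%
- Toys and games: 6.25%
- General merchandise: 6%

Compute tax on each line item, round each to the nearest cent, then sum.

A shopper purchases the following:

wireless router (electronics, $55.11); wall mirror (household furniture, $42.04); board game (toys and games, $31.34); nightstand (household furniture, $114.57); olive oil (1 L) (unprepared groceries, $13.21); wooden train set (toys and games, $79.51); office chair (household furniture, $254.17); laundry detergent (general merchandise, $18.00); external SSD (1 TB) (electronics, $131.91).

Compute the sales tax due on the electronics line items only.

Wireless router $55.11: electronics → 9.5% → $5.24
External SSD (1 TB) $131.91: electronics → 9.5% → $12.53
Tax on electronics = $5.24 + $12.53 = $17.77

$17.77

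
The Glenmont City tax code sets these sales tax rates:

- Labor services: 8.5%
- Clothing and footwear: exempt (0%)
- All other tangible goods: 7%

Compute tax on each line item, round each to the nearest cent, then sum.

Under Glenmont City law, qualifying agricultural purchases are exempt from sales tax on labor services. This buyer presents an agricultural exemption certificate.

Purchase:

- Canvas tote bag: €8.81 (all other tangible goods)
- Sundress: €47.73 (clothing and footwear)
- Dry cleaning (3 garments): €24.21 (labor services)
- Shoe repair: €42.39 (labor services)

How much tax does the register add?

Canvas tote bag €8.81: all other tangible goods → 7% → €0.62
Sundress €47.73: clothing and footwear → 0% → €0.00
Dry cleaning (3 garments) €24.21: labor services, buyer-exempt → 0% → €0.00
Shoe repair €42.39: labor services, buyer-exempt → 0% → €0.00
Total tax = €0.62

€0.62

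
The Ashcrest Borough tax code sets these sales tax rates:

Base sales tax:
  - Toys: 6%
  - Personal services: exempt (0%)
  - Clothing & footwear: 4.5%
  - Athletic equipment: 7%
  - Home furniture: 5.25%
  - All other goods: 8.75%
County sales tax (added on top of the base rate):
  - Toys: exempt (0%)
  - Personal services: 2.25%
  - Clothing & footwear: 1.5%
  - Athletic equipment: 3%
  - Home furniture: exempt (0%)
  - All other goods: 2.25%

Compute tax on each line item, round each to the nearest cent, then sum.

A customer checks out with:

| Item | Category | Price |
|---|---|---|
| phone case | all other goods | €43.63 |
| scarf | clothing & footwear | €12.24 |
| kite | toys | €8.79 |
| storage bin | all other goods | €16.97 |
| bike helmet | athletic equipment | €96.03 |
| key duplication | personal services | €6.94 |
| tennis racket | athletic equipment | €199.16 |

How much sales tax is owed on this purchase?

€37.61

Phone case €43.63: all other goods → 8.75% + 2.25% county = 11% → €4.80
Scarf €12.24: clothing & footwear → 4.5% + 1.5% county = 6% → €0.73
Kite €8.79: toys → 6% + 0% county = 6% → €0.53
Storage bin €16.97: all other goods → 8.75% + 2.25% county = 11% → €1.87
Bike helmet €96.03: athletic equipment → 7% + 3% county = 10% → €9.60
Key duplication €6.94: personal services → 0% + 2.25% county = 2.25% → €0.16
Tennis racket €199.16: athletic equipment → 7% + 3% county = 10% → €19.92
Total tax = €4.80 + €0.73 + €0.53 + €1.87 + €9.60 + €0.16 + €19.92 = €37.61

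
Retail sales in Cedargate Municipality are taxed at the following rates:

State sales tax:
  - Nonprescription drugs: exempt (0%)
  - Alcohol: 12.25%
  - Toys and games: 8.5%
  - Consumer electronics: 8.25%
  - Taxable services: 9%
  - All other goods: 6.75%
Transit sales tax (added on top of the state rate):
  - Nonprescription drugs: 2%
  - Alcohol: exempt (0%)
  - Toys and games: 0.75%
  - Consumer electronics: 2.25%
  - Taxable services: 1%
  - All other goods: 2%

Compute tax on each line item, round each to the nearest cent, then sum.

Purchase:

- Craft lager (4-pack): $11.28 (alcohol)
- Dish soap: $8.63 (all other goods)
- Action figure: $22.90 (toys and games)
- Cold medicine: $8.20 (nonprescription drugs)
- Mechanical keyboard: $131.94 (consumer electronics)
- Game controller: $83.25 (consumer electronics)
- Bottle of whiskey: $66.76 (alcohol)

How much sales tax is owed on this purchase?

$35.19

Craft lager (4-pack) $11.28: alcohol → 12.25% + 0% transit = 12.25% → $1.38
Dish soap $8.63: all other goods → 6.75% + 2% transit = 8.75% → $0.76
Action figure $22.90: toys and games → 8.5% + 0.75% transit = 9.25% → $2.12
Cold medicine $8.20: nonprescription drugs → 0% + 2% transit = 2% → $0.16
Mechanical keyboard $131.94: consumer electronics → 8.25% + 2.25% transit = 10.5% → $13.85
Game controller $83.25: consumer electronics → 8.25% + 2.25% transit = 10.5% → $8.74
Bottle of whiskey $66.76: alcohol → 12.25% + 0% transit = 12.25% → $8.18
Total tax = $1.38 + $0.76 + $2.12 + $0.16 + $13.85 + $8.74 + $8.18 = $35.19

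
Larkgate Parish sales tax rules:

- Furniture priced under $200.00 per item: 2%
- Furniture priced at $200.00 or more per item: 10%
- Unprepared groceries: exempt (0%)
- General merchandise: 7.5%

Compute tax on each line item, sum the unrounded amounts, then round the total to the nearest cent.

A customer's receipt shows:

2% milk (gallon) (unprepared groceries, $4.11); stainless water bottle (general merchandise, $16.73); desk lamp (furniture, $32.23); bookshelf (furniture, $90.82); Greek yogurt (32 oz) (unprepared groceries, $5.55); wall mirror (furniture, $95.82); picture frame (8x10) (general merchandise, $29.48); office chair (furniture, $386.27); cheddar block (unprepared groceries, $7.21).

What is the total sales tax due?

2% milk (gallon) $4.11: unprepared groceries → 0% → $0.00
Stainless water bottle $16.73: general merchandise → 7.5% → $1.25475
Desk lamp $32.23: furniture, under $200.00 → 2% → $0.6446
Bookshelf $90.82: furniture, under $200.00 → 2% → $1.8164
Greek yogurt (32 oz) $5.55: unprepared groceries → 0% → $0.00
Wall mirror $95.82: furniture, under $200.00 → 2% → $1.9164
Picture frame (8x10) $29.48: general merchandise → 7.5% → $2.211
Office chair $386.27: furniture, $200.00 or more → 10% → $38.627
Cheddar block $7.21: unprepared groceries → 0% → $0.00
Unrounded tax sum = $46.47015 → $46.47

$46.47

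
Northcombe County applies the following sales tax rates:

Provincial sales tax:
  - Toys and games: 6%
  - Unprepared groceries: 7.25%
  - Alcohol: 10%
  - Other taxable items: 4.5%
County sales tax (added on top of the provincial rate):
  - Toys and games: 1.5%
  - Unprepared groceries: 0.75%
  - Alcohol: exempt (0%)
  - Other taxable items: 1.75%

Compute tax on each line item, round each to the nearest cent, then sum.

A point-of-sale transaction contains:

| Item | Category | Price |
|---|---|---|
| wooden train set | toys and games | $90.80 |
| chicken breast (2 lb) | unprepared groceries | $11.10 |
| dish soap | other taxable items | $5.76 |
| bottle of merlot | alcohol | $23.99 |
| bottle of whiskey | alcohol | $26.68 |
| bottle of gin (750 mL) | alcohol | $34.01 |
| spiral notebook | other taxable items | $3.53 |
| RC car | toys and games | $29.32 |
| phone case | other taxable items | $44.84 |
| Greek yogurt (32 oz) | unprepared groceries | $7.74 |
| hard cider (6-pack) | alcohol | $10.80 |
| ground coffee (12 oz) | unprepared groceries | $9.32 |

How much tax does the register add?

$24.20

Wooden train set $90.80: toys and games → 6% + 1.5% county = 7.5% → $6.81
Chicken breast (2 lb) $11.10: unprepared groceries → 7.25% + 0.75% county = 8% → $0.89
Dish soap $5.76: other taxable items → 4.5% + 1.75% county = 6.25% → $0.36
Bottle of merlot $23.99: alcohol → 10% + 0% county = 10% → $2.40
Bottle of whiskey $26.68: alcohol → 10% + 0% county = 10% → $2.67
Bottle of gin (750 mL) $34.01: alcohol → 10% + 0% county = 10% → $3.40
Spiral notebook $3.53: other taxable items → 4.5% + 1.75% county = 6.25% → $0.22
RC car $29.32: toys and games → 6% + 1.5% county = 7.5% → $2.20
Phone case $44.84: other taxable items → 4.5% + 1.75% county = 6.25% → $2.80
Greek yogurt (32 oz) $7.74: unprepared groceries → 7.25% + 0.75% county = 8% → $0.62
Hard cider (6-pack) $10.80: alcohol → 10% + 0% county = 10% → $1.08
Ground coffee (12 oz) $9.32: unprepared groceries → 7.25% + 0.75% county = 8% → $0.75
Total tax = $6.81 + $0.89 + $0.36 + $2.40 + $2.67 + $3.40 + $0.22 + $2.20 + $2.80 + $0.62 + $1.08 + $0.75 = $24.20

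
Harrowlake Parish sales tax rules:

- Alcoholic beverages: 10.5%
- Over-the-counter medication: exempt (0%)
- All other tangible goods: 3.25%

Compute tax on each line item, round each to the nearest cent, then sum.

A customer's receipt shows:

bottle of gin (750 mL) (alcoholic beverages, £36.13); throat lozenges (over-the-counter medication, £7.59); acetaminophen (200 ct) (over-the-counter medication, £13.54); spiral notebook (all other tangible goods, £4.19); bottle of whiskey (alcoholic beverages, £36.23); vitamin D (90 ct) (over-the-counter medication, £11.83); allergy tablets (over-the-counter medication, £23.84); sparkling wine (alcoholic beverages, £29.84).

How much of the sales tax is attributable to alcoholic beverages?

Bottle of gin (750 mL) £36.13: alcoholic beverages → 10.5% → £3.79
Bottle of whiskey £36.23: alcoholic beverages → 10.5% → £3.80
Sparkling wine £29.84: alcoholic beverages → 10.5% → £3.13
Tax on alcoholic beverages = £3.79 + £3.80 + £3.13 = £10.72

£10.72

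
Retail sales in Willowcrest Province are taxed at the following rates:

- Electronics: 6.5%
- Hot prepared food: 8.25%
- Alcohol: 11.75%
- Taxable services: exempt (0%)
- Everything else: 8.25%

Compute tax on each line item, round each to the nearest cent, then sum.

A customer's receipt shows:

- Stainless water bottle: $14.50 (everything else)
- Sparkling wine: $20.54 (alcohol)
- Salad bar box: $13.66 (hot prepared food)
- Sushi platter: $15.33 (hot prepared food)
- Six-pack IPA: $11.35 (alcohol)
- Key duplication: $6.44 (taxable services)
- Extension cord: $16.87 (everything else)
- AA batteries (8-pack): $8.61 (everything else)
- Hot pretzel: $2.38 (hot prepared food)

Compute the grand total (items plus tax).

$119.31

Stainless water bottle $14.50: everything else → 8.25% → $1.20
Sparkling wine $20.54: alcohol → 11.75% → $2.41
Salad bar box $13.66: hot prepared food → 8.25% → $1.13
Sushi platter $15.33: hot prepared food → 8.25% → $1.26
Six-pack IPA $11.35: alcohol → 11.75% → $1.33
Key duplication $6.44: taxable services → 0% → $0.00
Extension cord $16.87: everything else → 8.25% → $1.39
AA batteries (8-pack) $8.61: everything else → 8.25% → $0.71
Hot pretzel $2.38: hot prepared food → 8.25% → $0.20
Subtotal = $109.68; tax = $9.63; total due = $119.31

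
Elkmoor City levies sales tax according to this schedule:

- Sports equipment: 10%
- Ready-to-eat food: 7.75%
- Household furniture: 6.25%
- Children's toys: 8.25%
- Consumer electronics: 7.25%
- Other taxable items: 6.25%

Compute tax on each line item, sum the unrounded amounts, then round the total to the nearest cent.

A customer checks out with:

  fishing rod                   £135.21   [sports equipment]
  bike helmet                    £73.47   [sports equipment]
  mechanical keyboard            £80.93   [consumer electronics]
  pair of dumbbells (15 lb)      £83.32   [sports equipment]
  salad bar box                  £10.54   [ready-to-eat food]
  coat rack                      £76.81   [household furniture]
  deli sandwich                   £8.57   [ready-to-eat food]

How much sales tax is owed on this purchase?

£41.35

Fishing rod £135.21: sports equipment → 10% → £13.521
Bike helmet £73.47: sports equipment → 10% → £7.347
Mechanical keyboard £80.93: consumer electronics → 7.25% → £5.867425
Pair of dumbbells (15 lb) £83.32: sports equipment → 10% → £8.332
Salad bar box £10.54: ready-to-eat food → 7.75% → £0.81685
Coat rack £76.81: household furniture → 6.25% → £4.800625
Deli sandwich £8.57: ready-to-eat food → 7.75% → £0.664175
Unrounded tax sum = £41.349075 → £41.35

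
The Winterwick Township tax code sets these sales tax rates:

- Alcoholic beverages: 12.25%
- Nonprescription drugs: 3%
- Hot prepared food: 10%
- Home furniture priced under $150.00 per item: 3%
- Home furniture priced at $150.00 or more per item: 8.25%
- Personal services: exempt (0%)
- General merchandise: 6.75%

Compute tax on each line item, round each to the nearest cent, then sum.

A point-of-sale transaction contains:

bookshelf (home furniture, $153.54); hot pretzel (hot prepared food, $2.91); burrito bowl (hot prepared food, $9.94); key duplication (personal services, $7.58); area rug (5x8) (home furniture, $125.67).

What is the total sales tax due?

$17.72

Bookshelf $153.54: home furniture, $150.00 or more → 8.25% → $12.67
Hot pretzel $2.91: hot prepared food → 10% → $0.29
Burrito bowl $9.94: hot prepared food → 10% → $0.99
Key duplication $7.58: personal services → 0% → $0.00
Area rug (5x8) $125.67: home furniture, under $150.00 → 3% → $3.77
Total tax = $12.67 + $0.29 + $0.99 + $3.77 = $17.72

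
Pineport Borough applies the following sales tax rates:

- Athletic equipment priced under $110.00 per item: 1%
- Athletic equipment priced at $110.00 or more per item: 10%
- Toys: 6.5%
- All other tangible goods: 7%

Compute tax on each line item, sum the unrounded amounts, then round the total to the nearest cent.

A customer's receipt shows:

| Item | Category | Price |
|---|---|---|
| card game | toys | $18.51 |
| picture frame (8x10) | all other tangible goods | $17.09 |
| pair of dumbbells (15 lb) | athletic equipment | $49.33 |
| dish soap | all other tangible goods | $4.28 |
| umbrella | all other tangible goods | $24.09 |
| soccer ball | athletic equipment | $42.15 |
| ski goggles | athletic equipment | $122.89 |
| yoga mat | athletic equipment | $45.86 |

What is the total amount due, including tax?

Card game $18.51: toys → 6.5% → $1.20315
Picture frame (8x10) $17.09: all other tangible goods → 7% → $1.1963
Pair of dumbbells (15 lb) $49.33: athletic equipment, under $110.00 → 1% → $0.4933
Dish soap $4.28: all other tangible goods → 7% → $0.2996
Umbrella $24.09: all other tangible goods → 7% → $1.6863
Soccer ball $42.15: athletic equipment, under $110.00 → 1% → $0.4215
Ski goggles $122.89: athletic equipment, $110.00 or more → 10% → $12.289
Yoga mat $45.86: athletic equipment, under $110.00 → 1% → $0.4586
Subtotal = $324.20; unrounded tax = $18.04775 → $18.05; total due = $342.25

$342.25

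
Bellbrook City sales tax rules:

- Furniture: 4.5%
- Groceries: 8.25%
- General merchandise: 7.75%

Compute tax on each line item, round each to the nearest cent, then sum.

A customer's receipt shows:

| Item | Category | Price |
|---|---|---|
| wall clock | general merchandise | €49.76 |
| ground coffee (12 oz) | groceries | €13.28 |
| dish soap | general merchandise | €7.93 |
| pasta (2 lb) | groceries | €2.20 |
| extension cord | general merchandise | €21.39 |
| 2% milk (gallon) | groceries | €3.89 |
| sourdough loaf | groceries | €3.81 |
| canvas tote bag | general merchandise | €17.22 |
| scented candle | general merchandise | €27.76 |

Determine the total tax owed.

Wall clock €49.76: general merchandise → 7.75% → €3.86
Ground coffee (12 oz) €13.28: groceries → 8.25% → €1.10
Dish soap €7.93: general merchandise → 7.75% → €0.61
Pasta (2 lb) €2.20: groceries → 8.25% → €0.18
Extension cord €21.39: general merchandise → 7.75% → €1.66
2% milk (gallon) €3.89: groceries → 8.25% → €0.32
Sourdough loaf €3.81: groceries → 8.25% → €0.31
Canvas tote bag €17.22: general merchandise → 7.75% → €1.33
Scented candle €27.76: general merchandise → 7.75% → €2.15
Total tax = €3.86 + €1.10 + €0.61 + €0.18 + €1.66 + €0.32 + €0.31 + €1.33 + €2.15 = €11.52

€11.52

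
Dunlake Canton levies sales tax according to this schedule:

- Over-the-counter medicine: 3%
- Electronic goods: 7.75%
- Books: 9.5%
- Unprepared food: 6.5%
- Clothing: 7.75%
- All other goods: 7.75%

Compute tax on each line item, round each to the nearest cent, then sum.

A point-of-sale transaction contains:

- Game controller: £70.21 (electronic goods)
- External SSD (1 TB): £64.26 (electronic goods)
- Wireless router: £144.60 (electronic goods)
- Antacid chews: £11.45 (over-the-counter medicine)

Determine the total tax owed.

£21.97

Game controller £70.21: electronic goods → 7.75% → £5.44
External SSD (1 TB) £64.26: electronic goods → 7.75% → £4.98
Wireless router £144.60: electronic goods → 7.75% → £11.21
Antacid chews £11.45: over-the-counter medicine → 3% → £0.34
Total tax = £5.44 + £4.98 + £11.21 + £0.34 = £21.97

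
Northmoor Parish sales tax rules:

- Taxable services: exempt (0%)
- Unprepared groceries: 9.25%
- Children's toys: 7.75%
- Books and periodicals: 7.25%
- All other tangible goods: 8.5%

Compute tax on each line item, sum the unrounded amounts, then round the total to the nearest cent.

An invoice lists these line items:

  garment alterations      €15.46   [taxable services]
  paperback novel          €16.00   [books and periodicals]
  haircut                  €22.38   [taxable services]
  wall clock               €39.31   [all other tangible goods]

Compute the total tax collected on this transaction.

Garment alterations €15.46: taxable services → 0% → €0.00
Paperback novel €16.00: books and periodicals → 7.25% → €1.16
Haircut €22.38: taxable services → 0% → €0.00
Wall clock €39.31: all other tangible goods → 8.5% → €3.34135
Unrounded tax sum = €4.50135 → €4.50

€4.50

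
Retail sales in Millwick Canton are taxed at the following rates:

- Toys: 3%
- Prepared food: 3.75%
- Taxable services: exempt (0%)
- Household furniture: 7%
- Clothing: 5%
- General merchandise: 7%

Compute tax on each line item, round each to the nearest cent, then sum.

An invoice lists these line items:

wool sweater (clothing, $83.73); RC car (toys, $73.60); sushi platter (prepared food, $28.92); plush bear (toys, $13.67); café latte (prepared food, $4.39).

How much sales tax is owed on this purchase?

$8.05

Wool sweater $83.73: clothing → 5% → $4.19
RC car $73.60: toys → 3% → $2.21
Sushi platter $28.92: prepared food → 3.75% → $1.08
Plush bear $13.67: toys → 3% → $0.41
Café latte $4.39: prepared food → 3.75% → $0.16
Total tax = $4.19 + $2.21 + $1.08 + $0.41 + $0.16 = $8.05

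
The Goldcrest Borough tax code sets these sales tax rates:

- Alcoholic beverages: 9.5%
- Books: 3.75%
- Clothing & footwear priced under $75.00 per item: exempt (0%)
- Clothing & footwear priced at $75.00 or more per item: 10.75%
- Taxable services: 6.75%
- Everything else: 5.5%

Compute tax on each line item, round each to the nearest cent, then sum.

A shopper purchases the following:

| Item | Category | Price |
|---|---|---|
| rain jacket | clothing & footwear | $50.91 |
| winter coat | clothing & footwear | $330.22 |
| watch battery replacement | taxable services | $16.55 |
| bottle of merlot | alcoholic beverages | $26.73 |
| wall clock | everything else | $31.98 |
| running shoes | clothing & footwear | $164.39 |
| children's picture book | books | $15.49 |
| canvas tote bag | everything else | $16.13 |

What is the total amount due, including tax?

$712.46

Rain jacket $50.91: clothing & footwear, under $75.00 → 0% → $0.00
Winter coat $330.22: clothing & footwear, $75.00 or more → 10.75% → $35.50
Watch battery replacement $16.55: taxable services → 6.75% → $1.12
Bottle of merlot $26.73: alcoholic beverages → 9.5% → $2.54
Wall clock $31.98: everything else → 5.5% → $1.76
Running shoes $164.39: clothing & footwear, $75.00 or more → 10.75% → $17.67
Children's picture book $15.49: books → 3.75% → $0.58
Canvas tote bag $16.13: everything else → 5.5% → $0.89
Subtotal = $652.40; tax = $60.06; total due = $712.46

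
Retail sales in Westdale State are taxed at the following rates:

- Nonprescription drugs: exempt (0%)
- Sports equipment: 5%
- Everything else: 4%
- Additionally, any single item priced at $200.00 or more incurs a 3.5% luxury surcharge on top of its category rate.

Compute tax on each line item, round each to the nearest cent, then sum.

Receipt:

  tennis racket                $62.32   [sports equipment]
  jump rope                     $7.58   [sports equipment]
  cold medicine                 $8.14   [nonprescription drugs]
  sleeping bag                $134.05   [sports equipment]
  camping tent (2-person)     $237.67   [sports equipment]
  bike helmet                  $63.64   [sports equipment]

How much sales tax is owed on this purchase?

$33.58

Tennis racket $62.32: sports equipment → 5% → $3.12
Jump rope $7.58: sports equipment → 5% → $0.38
Cold medicine $8.14: nonprescription drugs → 0% → $0.00
Sleeping bag $134.05: sports equipment → 5% → $6.70
Camping tent (2-person) $237.67: sports equipment → 5% + 3.5% surcharge = 8.5% → $20.20
Bike helmet $63.64: sports equipment → 5% → $3.18
Total tax = $3.12 + $0.38 + $6.70 + $20.20 + $3.18 = $33.58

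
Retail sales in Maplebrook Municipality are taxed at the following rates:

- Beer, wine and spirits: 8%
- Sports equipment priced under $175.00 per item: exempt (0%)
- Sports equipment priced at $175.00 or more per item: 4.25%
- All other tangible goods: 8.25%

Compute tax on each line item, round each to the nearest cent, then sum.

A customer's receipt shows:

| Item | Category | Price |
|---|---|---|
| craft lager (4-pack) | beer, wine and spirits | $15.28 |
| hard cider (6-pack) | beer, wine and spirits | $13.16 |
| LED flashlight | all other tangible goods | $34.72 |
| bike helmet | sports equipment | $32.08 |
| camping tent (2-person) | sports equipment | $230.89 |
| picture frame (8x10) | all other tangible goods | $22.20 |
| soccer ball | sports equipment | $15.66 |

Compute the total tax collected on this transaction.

$16.77

Craft lager (4-pack) $15.28: beer, wine and spirits → 8% → $1.22
Hard cider (6-pack) $13.16: beer, wine and spirits → 8% → $1.05
LED flashlight $34.72: all other tangible goods → 8.25% → $2.86
Bike helmet $32.08: sports equipment, under $175.00 → 0% → $0.00
Camping tent (2-person) $230.89: sports equipment, $175.00 or more → 4.25% → $9.81
Picture frame (8x10) $22.20: all other tangible goods → 8.25% → $1.83
Soccer ball $15.66: sports equipment, under $175.00 → 0% → $0.00
Total tax = $1.22 + $1.05 + $2.86 + $9.81 + $1.83 = $16.77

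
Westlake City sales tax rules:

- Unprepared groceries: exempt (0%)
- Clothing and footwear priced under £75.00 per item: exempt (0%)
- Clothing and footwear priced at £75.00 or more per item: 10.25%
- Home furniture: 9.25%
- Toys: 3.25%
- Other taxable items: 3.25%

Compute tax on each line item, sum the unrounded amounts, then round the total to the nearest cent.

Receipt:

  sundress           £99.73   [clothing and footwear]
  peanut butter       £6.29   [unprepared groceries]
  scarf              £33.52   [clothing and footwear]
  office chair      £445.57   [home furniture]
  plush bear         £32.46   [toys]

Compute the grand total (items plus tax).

Sundress £99.73: clothing and footwear, £75.00 or more → 10.25% → £10.222325
Peanut butter £6.29: unprepared groceries → 0% → £0.00
Scarf £33.52: clothing and footwear, under £75.00 → 0% → £0.00
Office chair £445.57: home furniture → 9.25% → £41.215225
Plush bear £32.46: toys → 3.25% → £1.05495
Subtotal = £617.57; unrounded tax = £52.4925 → £52.49; total due = £670.06

£670.06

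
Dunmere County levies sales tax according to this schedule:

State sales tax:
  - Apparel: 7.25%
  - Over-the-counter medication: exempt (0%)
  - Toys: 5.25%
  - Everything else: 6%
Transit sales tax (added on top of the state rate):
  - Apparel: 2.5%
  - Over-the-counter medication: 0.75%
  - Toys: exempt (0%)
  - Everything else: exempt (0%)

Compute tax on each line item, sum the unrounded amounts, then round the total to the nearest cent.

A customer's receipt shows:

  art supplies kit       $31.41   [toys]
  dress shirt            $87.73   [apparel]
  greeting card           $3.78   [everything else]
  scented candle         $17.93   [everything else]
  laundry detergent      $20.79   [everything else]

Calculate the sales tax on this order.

Art supplies kit $31.41: toys → 5.25% + 0% transit = 5.25% → $1.649025
Dress shirt $87.73: apparel → 7.25% + 2.5% transit = 9.75% → $8.553675
Greeting card $3.78: everything else → 6% + 0% transit = 6% → $0.2268
Scented candle $17.93: everything else → 6% + 0% transit = 6% → $1.0758
Laundry detergent $20.79: everything else → 6% + 0% transit = 6% → $1.2474
Unrounded tax sum = $12.7527 → $12.75

$12.75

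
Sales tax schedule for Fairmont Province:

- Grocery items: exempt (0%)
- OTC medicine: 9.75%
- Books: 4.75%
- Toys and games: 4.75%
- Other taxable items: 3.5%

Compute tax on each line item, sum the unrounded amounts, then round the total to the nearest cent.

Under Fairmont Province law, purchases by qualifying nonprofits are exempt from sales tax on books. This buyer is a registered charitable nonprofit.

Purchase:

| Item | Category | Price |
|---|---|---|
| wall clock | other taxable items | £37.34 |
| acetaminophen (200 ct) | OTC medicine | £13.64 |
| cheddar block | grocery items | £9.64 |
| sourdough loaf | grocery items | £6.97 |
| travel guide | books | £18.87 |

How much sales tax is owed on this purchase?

£2.64

Wall clock £37.34: other taxable items → 3.5% → £1.3069
Acetaminophen (200 ct) £13.64: OTC medicine → 9.75% → £1.3299
Cheddar block £9.64: grocery items → 0% → £0.00
Sourdough loaf £6.97: grocery items → 0% → £0.00
Travel guide £18.87: books, buyer-exempt → 0% → £0.00
Unrounded tax sum = £2.6368 → £2.64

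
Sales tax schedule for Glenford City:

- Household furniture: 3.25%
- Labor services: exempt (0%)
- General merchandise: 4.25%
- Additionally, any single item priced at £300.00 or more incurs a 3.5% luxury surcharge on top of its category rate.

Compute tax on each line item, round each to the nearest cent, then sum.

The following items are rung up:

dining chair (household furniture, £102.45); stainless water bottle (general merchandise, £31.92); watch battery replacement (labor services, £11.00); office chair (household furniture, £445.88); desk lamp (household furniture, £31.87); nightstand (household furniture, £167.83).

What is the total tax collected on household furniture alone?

Dining chair £102.45: household furniture → 3.25% → £3.33
Office chair £445.88: household furniture → 3.25% + 3.5% surcharge = 6.75% → £30.10
Desk lamp £31.87: household furniture → 3.25% → £1.04
Nightstand £167.83: household furniture → 3.25% → £5.45
Tax on household furniture = £3.33 + £30.10 + £1.04 + £5.45 = £39.92

£39.92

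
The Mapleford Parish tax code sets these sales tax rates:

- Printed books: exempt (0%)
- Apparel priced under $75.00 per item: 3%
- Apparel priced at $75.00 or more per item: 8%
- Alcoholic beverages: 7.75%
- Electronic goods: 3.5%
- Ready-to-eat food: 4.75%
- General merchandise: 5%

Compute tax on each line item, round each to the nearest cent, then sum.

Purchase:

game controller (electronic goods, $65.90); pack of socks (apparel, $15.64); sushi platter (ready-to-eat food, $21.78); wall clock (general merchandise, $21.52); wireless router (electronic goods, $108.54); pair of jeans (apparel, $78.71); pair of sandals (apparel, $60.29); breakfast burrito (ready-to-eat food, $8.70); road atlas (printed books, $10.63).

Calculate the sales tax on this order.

Game controller $65.90: electronic goods → 3.5% → $2.31
Pack of socks $15.64: apparel, under $75.00 → 3% → $0.47
Sushi platter $21.78: ready-to-eat food → 4.75% → $1.03
Wall clock $21.52: general merchandise → 5% → $1.08
Wireless router $108.54: electronic goods → 3.5% → $3.80
Pair of jeans $78.71: apparel, $75.00 or more → 8% → $6.30
Pair of sandals $60.29: apparel, under $75.00 → 3% → $1.81
Breakfast burrito $8.70: ready-to-eat food → 4.75% → $0.41
Road atlas $10.63: printed books → 0% → $0.00
Total tax = $2.31 + $0.47 + $1.03 + $1.08 + $3.80 + $6.30 + $1.81 + $0.41 = $17.21

$17.21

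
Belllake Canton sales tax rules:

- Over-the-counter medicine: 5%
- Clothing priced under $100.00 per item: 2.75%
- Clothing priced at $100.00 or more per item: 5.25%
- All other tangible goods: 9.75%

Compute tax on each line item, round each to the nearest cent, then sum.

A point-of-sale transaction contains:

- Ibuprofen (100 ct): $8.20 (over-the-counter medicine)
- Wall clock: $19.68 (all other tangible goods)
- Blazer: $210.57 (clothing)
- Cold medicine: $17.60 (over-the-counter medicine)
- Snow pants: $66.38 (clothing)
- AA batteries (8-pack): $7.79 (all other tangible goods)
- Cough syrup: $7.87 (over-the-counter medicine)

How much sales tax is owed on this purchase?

Ibuprofen (100 ct) $8.20: over-the-counter medicine → 5% → $0.41
Wall clock $19.68: all other tangible goods → 9.75% → $1.92
Blazer $210.57: clothing, $100.00 or more → 5.25% → $11.05
Cold medicine $17.60: over-the-counter medicine → 5% → $0.88
Snow pants $66.38: clothing, under $100.00 → 2.75% → $1.83
AA batteries (8-pack) $7.79: all other tangible goods → 9.75% → $0.76
Cough syrup $7.87: over-the-counter medicine → 5% → $0.39
Total tax = $0.41 + $1.92 + $11.05 + $0.88 + $1.83 + $0.76 + $0.39 = $17.24

$17.24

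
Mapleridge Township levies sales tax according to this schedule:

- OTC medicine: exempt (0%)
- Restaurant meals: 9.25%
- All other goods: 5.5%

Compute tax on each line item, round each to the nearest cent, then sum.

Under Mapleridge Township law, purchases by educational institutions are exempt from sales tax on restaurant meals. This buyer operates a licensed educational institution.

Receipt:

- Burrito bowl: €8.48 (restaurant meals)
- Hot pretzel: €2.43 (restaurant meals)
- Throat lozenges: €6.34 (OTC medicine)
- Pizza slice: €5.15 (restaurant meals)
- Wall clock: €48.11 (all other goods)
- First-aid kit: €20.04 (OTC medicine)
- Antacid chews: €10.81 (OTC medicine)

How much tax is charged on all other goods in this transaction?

Wall clock €48.11: all other goods → 5.5% → €2.65
Tax on all other goods = €2.65

€2.65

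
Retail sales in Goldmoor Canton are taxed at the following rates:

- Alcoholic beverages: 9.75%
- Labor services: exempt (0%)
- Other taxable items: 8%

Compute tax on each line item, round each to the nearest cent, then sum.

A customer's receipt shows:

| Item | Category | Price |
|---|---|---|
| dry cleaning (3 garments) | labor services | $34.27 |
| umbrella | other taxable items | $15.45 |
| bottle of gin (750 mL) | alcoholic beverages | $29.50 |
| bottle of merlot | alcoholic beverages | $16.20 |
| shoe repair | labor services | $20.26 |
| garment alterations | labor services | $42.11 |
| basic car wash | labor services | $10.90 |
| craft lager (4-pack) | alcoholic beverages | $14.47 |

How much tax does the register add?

$7.11

Dry cleaning (3 garments) $34.27: labor services → 0% → $0.00
Umbrella $15.45: other taxable items → 8% → $1.24
Bottle of gin (750 mL) $29.50: alcoholic beverages → 9.75% → $2.88
Bottle of merlot $16.20: alcoholic beverages → 9.75% → $1.58
Shoe repair $20.26: labor services → 0% → $0.00
Garment alterations $42.11: labor services → 0% → $0.00
Basic car wash $10.90: labor services → 0% → $0.00
Craft lager (4-pack) $14.47: alcoholic beverages → 9.75% → $1.41
Total tax = $1.24 + $2.88 + $1.58 + $1.41 = $7.11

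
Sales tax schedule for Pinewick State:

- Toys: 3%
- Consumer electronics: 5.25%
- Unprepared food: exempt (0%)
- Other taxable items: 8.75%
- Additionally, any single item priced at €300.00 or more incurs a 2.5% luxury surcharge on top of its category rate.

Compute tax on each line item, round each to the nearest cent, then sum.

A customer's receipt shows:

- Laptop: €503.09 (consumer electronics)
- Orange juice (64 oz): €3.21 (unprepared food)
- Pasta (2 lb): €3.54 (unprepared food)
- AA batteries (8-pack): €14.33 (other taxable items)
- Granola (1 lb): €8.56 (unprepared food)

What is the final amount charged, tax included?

Laptop €503.09: consumer electronics → 5.25% + 2.5% surcharge = 7.75% → €38.99
Orange juice (64 oz) €3.21: unprepared food → 0% → €0.00
Pasta (2 lb) €3.54: unprepared food → 0% → €0.00
AA batteries (8-pack) €14.33: other taxable items → 8.75% → €1.25
Granola (1 lb) €8.56: unprepared food → 0% → €0.00
Subtotal = €532.73; tax = €40.24; total due = €572.97

€572.97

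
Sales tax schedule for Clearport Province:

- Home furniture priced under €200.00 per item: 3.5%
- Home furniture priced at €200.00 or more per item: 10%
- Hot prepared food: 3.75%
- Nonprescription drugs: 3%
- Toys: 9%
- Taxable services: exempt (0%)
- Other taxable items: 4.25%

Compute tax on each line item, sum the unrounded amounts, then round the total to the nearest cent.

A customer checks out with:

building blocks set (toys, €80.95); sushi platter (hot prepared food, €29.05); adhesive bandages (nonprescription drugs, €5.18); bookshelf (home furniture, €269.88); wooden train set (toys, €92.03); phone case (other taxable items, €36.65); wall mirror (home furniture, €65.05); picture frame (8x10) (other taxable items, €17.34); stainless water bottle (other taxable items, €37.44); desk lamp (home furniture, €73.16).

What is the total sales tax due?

€52.52

Building blocks set €80.95: toys → 9% → €7.2855
Sushi platter €29.05: hot prepared food → 3.75% → €1.089375
Adhesive bandages €5.18: nonprescription drugs → 3% → €0.1554
Bookshelf €269.88: home furniture, €200.00 or more → 10% → €26.988
Wooden train set €92.03: toys → 9% → €8.2827
Phone case €36.65: other taxable items → 4.25% → €1.557625
Wall mirror €65.05: home furniture, under €200.00 → 3.5% → €2.27675
Picture frame (8x10) €17.34: other taxable items → 4.25% → €0.73695
Stainless water bottle €37.44: other taxable items → 4.25% → €1.5912
Desk lamp €73.16: home furniture, under €200.00 → 3.5% → €2.5606
Unrounded tax sum = €52.5241 → €52.52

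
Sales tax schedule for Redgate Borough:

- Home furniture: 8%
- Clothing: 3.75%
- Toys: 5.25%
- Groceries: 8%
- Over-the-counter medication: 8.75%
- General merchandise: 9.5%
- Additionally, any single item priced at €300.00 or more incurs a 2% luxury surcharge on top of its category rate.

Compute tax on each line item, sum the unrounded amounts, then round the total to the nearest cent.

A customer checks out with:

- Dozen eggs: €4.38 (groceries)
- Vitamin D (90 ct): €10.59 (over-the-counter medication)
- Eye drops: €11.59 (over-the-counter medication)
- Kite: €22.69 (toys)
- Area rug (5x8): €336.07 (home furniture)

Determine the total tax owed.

€37.09

Dozen eggs €4.38: groceries → 8% → €0.3504
Vitamin D (90 ct) €10.59: over-the-counter medication → 8.75% → €0.926625
Eye drops €11.59: over-the-counter medication → 8.75% → €1.014125
Kite €22.69: toys → 5.25% → €1.191225
Area rug (5x8) €336.07: home furniture → 8% + 2% surcharge = 10% → €33.607
Unrounded tax sum = €37.089375 → €37.09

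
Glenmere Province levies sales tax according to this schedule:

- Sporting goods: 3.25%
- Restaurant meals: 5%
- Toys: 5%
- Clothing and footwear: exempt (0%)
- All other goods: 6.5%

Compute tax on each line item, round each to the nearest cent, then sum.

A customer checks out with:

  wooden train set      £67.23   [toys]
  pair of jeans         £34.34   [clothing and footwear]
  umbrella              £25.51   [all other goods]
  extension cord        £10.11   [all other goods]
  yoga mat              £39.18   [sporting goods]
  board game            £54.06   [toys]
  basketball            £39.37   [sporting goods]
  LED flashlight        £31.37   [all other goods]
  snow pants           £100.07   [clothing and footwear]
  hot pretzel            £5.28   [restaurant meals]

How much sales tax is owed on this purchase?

£13.23

Wooden train set £67.23: toys → 5% → £3.36
Pair of jeans £34.34: clothing and footwear → 0% → £0.00
Umbrella £25.51: all other goods → 6.5% → £1.66
Extension cord £10.11: all other goods → 6.5% → £0.66
Yoga mat £39.18: sporting goods → 3.25% → £1.27
Board game £54.06: toys → 5% → £2.70
Basketball £39.37: sporting goods → 3.25% → £1.28
LED flashlight £31.37: all other goods → 6.5% → £2.04
Snow pants £100.07: clothing and footwear → 0% → £0.00
Hot pretzel £5.28: restaurant meals → 5% → £0.26
Total tax = £3.36 + £1.66 + £0.66 + £1.27 + £2.70 + £1.28 + £2.04 + £0.26 = £13.23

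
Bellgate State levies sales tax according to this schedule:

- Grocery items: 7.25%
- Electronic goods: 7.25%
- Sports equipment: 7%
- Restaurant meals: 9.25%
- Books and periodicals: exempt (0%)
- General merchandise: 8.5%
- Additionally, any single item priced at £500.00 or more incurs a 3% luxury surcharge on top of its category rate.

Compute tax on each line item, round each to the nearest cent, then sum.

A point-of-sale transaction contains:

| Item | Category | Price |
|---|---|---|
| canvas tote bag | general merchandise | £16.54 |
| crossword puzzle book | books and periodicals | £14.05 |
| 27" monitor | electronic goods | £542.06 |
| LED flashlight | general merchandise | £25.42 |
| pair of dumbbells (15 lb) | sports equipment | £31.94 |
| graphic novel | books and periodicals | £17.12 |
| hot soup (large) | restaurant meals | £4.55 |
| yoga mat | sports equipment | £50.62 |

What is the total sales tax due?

Canvas tote bag £16.54: general merchandise → 8.5% → £1.41
Crossword puzzle book £14.05: books and periodicals → 0% → £0.00
27" monitor £542.06: electronic goods → 7.25% + 3% surcharge = 10.25% → £55.56
LED flashlight £25.42: general merchandise → 8.5% → £2.16
Pair of dumbbells (15 lb) £31.94: sports equipment → 7% → £2.24
Graphic novel £17.12: books and periodicals → 0% → £0.00
Hot soup (large) £4.55: restaurant meals → 9.25% → £0.42
Yoga mat £50.62: sports equipment → 7% → £3.54
Total tax = £1.41 + £55.56 + £2.16 + £2.24 + £0.42 + £3.54 = £65.33

£65.33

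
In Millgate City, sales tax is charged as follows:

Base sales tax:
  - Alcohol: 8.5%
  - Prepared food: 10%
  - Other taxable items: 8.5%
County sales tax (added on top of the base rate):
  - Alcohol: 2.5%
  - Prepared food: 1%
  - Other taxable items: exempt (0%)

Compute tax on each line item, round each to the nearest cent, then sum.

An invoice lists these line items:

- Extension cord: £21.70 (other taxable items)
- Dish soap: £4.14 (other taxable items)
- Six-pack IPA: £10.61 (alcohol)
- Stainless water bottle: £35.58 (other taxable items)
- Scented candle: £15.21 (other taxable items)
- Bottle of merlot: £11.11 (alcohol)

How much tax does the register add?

Extension cord £21.70: other taxable items → 8.5% + 0% county = 8.5% → £1.84
Dish soap £4.14: other taxable items → 8.5% + 0% county = 8.5% → £0.35
Six-pack IPA £10.61: alcohol → 8.5% + 2.5% county = 11% → £1.17
Stainless water bottle £35.58: other taxable items → 8.5% + 0% county = 8.5% → £3.02
Scented candle £15.21: other taxable items → 8.5% + 0% county = 8.5% → £1.29
Bottle of merlot £11.11: alcohol → 8.5% + 2.5% county = 11% → £1.22
Total tax = £1.84 + £0.35 + £1.17 + £3.02 + £1.29 + £1.22 = £8.89

£8.89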